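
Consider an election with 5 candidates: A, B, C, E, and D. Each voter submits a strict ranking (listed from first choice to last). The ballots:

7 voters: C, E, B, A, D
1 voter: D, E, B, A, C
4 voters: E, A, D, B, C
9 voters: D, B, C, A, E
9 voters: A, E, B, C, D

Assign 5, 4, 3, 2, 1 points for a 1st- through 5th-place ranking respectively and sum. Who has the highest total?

A: 7·2 + 1·2 + 4·4 + 9·2 + 9·5 = 95
B: 7·3 + 1·3 + 4·2 + 9·4 + 9·3 = 95
C: 7·5 + 1·1 + 4·1 + 9·3 + 9·2 = 85
E: 7·4 + 1·4 + 4·5 + 9·1 + 9·4 = 97
D: 7·1 + 1·5 + 4·3 + 9·5 + 9·1 = 78
E has the highest Borda score (97).

E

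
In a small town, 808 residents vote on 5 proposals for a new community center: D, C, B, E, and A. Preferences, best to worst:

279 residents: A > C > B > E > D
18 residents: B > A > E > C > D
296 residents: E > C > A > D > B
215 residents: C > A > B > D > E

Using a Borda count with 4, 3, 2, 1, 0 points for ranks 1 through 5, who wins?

D: 279·0 + 18·0 + 296·1 + 215·1 = 511
C: 279·3 + 18·1 + 296·3 + 215·4 = 2603
B: 279·2 + 18·4 + 296·0 + 215·2 = 1060
E: 279·1 + 18·2 + 296·4 + 215·0 = 1499
A: 279·4 + 18·3 + 296·2 + 215·3 = 2407
C has the highest Borda score (2603).

C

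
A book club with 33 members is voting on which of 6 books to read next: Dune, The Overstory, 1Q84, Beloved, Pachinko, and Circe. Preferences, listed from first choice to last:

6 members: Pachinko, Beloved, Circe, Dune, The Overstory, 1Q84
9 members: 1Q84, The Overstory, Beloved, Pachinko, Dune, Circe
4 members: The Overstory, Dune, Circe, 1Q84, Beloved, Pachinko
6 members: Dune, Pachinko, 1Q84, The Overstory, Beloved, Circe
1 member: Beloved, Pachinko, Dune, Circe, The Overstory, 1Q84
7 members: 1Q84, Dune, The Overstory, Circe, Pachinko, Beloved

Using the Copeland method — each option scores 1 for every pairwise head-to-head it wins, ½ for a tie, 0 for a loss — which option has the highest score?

Dune: beats The Overstory, 1Q84, Beloved, Pachinko, and Circe → score 5.
The Overstory: beats Beloved, Pachinko, and Circe; loses to Dune and 1Q84 → score 3.
1Q84: beats The Overstory, Beloved, Pachinko, and Circe; loses to Dune → score 4.
Beloved: beats Circe; loses to Dune, The Overstory, 1Q84, and Pachinko → score 1.
Pachinko: beats Beloved and Circe; loses to Dune, The Overstory, and 1Q84 → score 2.
Circe: loses to Dune, The Overstory, 1Q84, Beloved, and Pachinko → score 0.
Dune has the best pairwise record.

Dune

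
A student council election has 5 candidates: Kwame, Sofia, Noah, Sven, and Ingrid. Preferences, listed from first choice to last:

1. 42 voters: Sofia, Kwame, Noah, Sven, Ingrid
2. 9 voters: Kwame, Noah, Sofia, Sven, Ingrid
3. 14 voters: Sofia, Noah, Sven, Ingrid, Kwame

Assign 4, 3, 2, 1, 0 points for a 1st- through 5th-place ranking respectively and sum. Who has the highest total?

Sofia

Kwame: 42·3 + 9·4 + 14·0 = 162
Sofia: 42·4 + 9·2 + 14·4 = 242
Noah: 42·2 + 9·3 + 14·3 = 153
Sven: 42·1 + 9·1 + 14·2 = 79
Ingrid: 42·0 + 9·0 + 14·1 = 14
Sofia has the highest Borda score (242).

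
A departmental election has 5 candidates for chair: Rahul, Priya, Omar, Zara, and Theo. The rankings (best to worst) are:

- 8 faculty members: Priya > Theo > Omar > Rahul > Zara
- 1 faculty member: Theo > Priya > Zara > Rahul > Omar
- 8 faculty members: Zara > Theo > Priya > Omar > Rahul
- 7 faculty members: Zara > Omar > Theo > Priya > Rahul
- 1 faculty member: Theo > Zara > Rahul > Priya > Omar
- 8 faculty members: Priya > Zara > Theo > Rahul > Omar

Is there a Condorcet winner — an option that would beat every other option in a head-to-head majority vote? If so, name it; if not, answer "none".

none

Checking pairwise contests:
Priya beats Rahul 32–1.
Theo beats Priya 17–16.
Priya beats Omar 26–7.
Priya beats Zara 17–16.
Zara beats Theo 23–10.
Every option loses at least one head-to-head, so there is no Condorcet winner.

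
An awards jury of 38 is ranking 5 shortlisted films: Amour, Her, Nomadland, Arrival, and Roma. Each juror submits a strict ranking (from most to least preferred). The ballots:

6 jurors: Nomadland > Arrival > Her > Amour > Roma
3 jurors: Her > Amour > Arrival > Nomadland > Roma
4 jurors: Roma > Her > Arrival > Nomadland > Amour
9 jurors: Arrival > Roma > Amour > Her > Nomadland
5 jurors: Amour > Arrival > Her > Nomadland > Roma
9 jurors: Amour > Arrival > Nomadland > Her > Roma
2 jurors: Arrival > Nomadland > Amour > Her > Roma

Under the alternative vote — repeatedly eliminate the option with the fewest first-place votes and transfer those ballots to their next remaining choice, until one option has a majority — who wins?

Arrival

Round 1: Amour 14, Her 3, Nomadland 6, Arrival 11, Roma 4. Eliminate Her.
Round 2: Amour 17, Nomadland 6, Arrival 11, Roma 4. Eliminate Roma.
Round 3: Amour 17, Nomadland 6, Arrival 15. Eliminate Nomadland.
Round 4: Amour 17, Arrival 21. Arrival has a majority.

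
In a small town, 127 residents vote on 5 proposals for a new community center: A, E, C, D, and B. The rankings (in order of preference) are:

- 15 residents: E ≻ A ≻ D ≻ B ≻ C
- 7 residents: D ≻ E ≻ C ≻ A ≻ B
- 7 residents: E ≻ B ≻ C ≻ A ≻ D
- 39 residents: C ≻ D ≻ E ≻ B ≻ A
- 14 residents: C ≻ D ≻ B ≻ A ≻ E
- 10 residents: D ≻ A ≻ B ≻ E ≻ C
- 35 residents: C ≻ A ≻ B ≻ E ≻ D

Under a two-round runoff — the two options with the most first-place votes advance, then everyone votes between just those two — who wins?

C

Round 1 first-place votes: A 0, E 22, C 88, D 17, B 0.
C and E advance.
Runoff: C is preferred to E by 88 voters; E by 39.
C wins the runoff.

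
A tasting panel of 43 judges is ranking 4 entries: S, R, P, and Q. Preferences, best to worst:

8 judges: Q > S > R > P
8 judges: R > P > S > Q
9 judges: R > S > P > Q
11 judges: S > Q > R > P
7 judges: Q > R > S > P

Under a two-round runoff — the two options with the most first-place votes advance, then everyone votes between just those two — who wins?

Q

Round 1 first-place votes: S 11, R 17, P 0, Q 15.
R and Q advance.
Runoff: R is preferred to Q by 17 voters; Q by 26.
Q wins the runoff.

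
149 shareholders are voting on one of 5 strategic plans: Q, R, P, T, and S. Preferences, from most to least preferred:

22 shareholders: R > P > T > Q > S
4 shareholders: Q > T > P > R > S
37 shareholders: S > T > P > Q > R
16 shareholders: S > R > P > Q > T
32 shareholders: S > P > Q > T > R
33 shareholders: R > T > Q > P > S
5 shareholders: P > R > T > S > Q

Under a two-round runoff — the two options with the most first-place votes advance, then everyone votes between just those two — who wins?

S

Round 1 first-place votes: Q 4, R 55, P 5, T 0, S 85.
S and R advance.
Runoff: S is preferred to R by 85 voters; R by 64.
S wins the runoff.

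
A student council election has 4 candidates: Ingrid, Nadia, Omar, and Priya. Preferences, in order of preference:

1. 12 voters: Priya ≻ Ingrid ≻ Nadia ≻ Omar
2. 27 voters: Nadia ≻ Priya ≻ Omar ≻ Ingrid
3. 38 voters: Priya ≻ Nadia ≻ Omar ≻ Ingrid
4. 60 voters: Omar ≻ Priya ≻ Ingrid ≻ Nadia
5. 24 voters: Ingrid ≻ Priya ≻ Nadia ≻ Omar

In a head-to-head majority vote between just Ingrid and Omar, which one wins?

Voters preferring Ingrid to Omar: 36; preferring Omar to Ingrid: 125.
Omar wins the head-to-head.

Omar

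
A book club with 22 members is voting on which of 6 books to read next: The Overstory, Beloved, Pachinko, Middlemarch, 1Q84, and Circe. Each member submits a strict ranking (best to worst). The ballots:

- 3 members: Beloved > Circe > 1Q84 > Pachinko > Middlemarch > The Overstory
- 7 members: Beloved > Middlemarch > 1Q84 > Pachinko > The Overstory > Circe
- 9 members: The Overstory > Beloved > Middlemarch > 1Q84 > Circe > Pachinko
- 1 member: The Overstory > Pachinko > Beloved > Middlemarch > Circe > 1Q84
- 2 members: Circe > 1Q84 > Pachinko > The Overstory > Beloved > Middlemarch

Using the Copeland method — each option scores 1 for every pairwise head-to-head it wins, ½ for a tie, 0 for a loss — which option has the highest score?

The Overstory: beats Beloved, Middlemarch, and Circe; loses to Pachinko and 1Q84 → score 3.
Beloved: beats Pachinko, Middlemarch, 1Q84, and Circe; loses to The Overstory → score 4.
Pachinko: beats The Overstory; loses to Beloved, Middlemarch, 1Q84, and Circe → score 1.
Middlemarch: beats Pachinko, 1Q84, and Circe; loses to The Overstory and Beloved → score 3.
1Q84: beats The Overstory, Pachinko, and Circe; loses to Beloved and Middlemarch → score 3.
Circe: beats Pachinko; loses to The Overstory, Beloved, Middlemarch, and 1Q84 → score 1.
Beloved has the best pairwise record.

Beloved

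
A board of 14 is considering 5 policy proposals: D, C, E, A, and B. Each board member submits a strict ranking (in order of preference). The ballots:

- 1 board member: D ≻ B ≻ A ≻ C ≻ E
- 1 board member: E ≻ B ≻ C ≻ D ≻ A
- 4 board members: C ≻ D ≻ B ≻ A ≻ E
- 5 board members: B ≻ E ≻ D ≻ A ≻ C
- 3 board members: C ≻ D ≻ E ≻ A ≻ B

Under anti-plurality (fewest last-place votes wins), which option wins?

D

Last-place votes: D 0, C 5, E 5, A 1, B 3.
D is ranked last by the fewest voters, so D wins.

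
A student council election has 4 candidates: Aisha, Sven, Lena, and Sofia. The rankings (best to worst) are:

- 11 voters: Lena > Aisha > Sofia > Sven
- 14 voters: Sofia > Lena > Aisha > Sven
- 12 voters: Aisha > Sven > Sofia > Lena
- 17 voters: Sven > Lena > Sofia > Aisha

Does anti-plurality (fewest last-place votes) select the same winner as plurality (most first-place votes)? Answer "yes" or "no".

Anti-plurality — last-place votes: Aisha 17, Sven 25, Lena 12, Sofia 0. Winner: Sofia.
Plurality — first-place votes: Aisha 12, Sven 17, Lena 11, Sofia 14. Winner: Sven.
The two methods disagree.

no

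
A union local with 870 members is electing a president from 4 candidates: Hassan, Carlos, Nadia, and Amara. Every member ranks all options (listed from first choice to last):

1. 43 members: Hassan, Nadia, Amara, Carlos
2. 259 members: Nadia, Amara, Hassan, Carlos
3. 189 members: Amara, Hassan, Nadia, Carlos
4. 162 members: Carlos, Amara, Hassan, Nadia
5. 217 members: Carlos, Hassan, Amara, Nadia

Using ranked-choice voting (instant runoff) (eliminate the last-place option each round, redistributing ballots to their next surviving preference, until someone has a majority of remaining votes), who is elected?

Round 1: Hassan 43, Carlos 379, Nadia 259, Amara 189. Eliminate Hassan.
Round 2: Carlos 379, Nadia 302, Amara 189. Eliminate Amara.
Round 3: Carlos 379, Nadia 491. Nadia has a majority.

Nadia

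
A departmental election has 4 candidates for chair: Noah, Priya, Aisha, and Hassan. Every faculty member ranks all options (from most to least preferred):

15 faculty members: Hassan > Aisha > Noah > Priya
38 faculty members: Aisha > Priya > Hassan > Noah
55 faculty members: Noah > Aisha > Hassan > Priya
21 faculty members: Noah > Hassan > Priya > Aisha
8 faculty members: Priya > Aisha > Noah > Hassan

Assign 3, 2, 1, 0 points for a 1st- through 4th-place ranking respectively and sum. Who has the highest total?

Noah: 15·1 + 38·0 + 55·3 + 21·3 + 8·1 = 251
Priya: 15·0 + 38·2 + 55·0 + 21·1 + 8·3 = 121
Aisha: 15·2 + 38·3 + 55·2 + 21·0 + 8·2 = 270
Hassan: 15·3 + 38·1 + 55·1 + 21·2 + 8·0 = 180
Aisha has the highest Borda score (270).

Aisha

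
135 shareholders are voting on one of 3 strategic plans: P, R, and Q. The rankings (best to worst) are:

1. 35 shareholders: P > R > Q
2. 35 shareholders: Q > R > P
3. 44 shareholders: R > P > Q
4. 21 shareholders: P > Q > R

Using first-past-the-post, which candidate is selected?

First-place votes: P 56, R 44, Q 35.
P has the most first-place votes.

P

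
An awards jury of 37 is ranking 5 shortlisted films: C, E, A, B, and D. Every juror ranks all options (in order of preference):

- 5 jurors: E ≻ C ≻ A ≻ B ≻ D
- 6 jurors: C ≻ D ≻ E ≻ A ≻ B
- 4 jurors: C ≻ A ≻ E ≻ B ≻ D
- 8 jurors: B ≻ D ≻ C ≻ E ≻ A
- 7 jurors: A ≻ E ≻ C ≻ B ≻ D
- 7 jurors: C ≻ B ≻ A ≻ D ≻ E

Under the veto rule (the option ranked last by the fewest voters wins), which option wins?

Last-place votes: C 0, E 7, A 8, B 6, D 16.
C is ranked last by the fewest voters, so C wins.

C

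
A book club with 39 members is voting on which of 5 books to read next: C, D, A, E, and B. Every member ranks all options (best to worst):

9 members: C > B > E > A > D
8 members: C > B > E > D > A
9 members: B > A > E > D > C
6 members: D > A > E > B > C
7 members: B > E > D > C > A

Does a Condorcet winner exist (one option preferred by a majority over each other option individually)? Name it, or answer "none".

B

B vs C: 22–17 for B.
B vs D: 33–6 for B.
B vs A: 33–6 for B.
B vs E: 33–6 for B.
B beats every other option head-to-head.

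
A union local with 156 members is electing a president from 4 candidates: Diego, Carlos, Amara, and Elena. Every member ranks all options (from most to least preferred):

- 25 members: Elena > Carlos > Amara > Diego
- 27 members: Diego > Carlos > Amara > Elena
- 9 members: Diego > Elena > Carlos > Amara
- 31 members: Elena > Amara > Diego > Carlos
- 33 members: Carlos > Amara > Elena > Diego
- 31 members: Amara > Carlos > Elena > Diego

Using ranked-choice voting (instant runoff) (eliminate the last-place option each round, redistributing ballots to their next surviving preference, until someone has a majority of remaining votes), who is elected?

Carlos

Round 1: Diego 36, Carlos 33, Amara 31, Elena 56. Eliminate Amara.
Round 2: Diego 36, Carlos 64, Elena 56. Eliminate Diego.
Round 3: Carlos 91, Elena 65. Carlos has a majority.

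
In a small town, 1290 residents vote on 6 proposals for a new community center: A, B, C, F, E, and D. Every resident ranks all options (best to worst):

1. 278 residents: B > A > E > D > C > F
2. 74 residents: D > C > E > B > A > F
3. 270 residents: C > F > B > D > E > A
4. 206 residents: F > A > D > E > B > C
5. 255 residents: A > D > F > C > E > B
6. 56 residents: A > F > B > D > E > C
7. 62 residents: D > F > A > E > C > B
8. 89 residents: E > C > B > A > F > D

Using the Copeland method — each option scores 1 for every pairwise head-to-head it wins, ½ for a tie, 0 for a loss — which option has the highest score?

A: beats C, F, E, and D; loses to B → score 4.
B: beats A and D; loses to C, F, and E → score 2.
C: beats B and F; loses to A, E, and D → score 2.
F: beats B and E; loses to A, C, and D → score 2.
E: beats B and C; loses to A, F, and D → score 2.
D: beats C, F, and E; loses to A and B → score 3.
A has the best pairwise record.

A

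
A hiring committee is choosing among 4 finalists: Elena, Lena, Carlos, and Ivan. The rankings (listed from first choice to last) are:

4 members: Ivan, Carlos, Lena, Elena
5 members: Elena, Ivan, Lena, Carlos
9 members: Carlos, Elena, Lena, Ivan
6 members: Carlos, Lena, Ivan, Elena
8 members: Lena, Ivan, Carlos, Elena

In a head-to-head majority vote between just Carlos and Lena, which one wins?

Carlos

Voters preferring Carlos to Lena: 19; preferring Lena to Carlos: 13.
Carlos wins the head-to-head.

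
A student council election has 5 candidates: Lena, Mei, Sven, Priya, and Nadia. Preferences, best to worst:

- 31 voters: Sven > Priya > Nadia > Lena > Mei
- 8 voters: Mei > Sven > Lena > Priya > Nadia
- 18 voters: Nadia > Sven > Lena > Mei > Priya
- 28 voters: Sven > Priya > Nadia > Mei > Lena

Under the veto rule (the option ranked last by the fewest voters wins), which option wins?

Sven

Last-place votes: Lena 28, Mei 31, Sven 0, Priya 18, Nadia 8.
Sven is ranked last by the fewest voters, so Sven wins.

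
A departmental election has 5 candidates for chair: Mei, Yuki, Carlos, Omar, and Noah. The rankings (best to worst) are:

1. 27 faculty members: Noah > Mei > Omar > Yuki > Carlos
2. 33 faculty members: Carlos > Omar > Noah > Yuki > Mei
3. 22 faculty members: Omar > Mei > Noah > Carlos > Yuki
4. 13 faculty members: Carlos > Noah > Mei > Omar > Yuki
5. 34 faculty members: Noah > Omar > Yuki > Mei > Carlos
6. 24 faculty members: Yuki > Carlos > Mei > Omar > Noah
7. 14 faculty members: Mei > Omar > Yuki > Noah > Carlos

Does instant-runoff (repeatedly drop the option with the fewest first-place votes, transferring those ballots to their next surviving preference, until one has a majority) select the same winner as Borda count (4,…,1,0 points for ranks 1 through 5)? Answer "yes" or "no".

no

Instant-runoff — R1 Mei 14, Yuki 24, Carlos 46, Omar 22, Noah 61 (Mei out); R2 Yuki 24, Carlos 46, Omar 36, Noah 61 (Yuki out); R3 Carlos 70, Omar 36, Noah 61 (Omar out); R4 Carlos 70, Noah 97 (Noah winner). Winner: Noah.
Borda — scores: Mei 311, Yuki 252, Carlos 278, Omar 422, Noah 407. Winner: Omar.
The two methods disagree.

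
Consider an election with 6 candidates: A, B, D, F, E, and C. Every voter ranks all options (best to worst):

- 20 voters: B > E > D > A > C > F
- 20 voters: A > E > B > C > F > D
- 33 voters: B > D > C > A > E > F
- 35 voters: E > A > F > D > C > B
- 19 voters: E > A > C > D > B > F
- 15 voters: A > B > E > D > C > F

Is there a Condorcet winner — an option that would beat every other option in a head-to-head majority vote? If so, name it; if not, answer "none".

E vs A: 74–68 for E.
E vs B: 74–68 for E.
E vs D: 109–33 for E.
E vs F: 142–0 for E.
E vs C: 109–33 for E.
E beats every other option head-to-head.

E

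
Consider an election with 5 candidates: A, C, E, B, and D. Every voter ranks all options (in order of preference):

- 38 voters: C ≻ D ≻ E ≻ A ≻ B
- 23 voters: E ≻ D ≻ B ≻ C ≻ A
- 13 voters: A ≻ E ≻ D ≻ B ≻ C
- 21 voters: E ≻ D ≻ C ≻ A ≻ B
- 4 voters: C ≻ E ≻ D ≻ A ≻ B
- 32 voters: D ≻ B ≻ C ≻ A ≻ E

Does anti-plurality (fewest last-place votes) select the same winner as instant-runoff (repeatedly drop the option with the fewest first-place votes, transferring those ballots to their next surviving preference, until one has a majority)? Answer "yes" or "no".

Anti-plurality — last-place votes: A 23, C 13, E 32, B 63, D 0. Winner: D.
Instant-runoff — R1 A 13, C 42, E 44, B 0, D 32 (B out); R2 A 13, C 42, E 44, D 32 (A out); R3 C 42, E 57, D 32 (D out); R4 C 74, E 57 (C winner). Winner: C.
The two methods disagree.

no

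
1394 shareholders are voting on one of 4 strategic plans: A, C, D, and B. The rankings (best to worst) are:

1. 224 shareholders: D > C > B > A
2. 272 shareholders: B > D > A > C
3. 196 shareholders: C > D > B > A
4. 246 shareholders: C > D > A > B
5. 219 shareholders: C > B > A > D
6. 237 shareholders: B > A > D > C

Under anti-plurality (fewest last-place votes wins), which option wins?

Last-place votes: A 420, C 509, D 219, B 246.
D is ranked last by the fewest voters, so D wins.

D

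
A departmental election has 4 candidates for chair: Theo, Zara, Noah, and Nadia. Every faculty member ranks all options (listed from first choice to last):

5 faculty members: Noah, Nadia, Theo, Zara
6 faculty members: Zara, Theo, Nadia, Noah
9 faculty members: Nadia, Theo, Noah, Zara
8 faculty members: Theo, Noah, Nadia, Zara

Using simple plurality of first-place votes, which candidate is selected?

First-place votes: Theo 8, Zara 6, Noah 5, Nadia 9.
Nadia has the most first-place votes.

Nadia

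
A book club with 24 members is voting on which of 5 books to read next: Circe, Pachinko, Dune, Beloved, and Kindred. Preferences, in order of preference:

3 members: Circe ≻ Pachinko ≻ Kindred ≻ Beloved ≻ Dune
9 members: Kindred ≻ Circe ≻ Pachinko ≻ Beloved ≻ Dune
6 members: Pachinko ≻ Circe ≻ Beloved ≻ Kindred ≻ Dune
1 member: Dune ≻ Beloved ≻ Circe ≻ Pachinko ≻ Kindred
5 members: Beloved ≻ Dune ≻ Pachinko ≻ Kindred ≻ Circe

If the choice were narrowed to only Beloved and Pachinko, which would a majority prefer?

Pachinko

Voters preferring Beloved to Pachinko: 6; preferring Pachinko to Beloved: 18.
Pachinko wins the head-to-head.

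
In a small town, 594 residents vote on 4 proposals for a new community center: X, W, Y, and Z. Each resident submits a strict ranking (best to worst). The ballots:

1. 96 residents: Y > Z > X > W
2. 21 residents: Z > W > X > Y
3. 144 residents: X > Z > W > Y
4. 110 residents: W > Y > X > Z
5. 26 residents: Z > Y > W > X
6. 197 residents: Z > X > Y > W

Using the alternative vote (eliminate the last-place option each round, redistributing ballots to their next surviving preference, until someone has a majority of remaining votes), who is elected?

Z

Round 1: X 144, W 110, Y 96, Z 244. Eliminate Y.
Round 2: X 144, W 110, Z 340. Z has a majority.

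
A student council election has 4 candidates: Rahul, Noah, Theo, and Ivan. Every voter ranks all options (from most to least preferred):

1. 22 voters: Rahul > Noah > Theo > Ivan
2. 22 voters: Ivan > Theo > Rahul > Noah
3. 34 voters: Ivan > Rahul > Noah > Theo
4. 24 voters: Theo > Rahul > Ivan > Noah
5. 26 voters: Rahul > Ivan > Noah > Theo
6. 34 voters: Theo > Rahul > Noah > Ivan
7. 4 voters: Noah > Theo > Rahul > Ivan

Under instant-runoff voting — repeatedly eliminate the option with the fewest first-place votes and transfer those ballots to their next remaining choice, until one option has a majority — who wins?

Theo

Round 1: Rahul 48, Noah 4, Theo 58, Ivan 56. Eliminate Noah.
Round 2: Rahul 48, Theo 62, Ivan 56. Eliminate Rahul.
Round 3: Theo 84, Ivan 82. Theo has a majority.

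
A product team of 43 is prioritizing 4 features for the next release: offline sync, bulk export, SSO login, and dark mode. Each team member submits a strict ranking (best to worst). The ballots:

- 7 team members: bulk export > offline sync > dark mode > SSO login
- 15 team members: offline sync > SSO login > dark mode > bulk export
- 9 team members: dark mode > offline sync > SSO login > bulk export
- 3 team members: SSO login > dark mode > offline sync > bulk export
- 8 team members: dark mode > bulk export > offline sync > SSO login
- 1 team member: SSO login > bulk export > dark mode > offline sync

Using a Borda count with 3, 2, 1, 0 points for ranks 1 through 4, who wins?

offline sync

offline sync: 7·2 + 15·3 + 9·2 + 3·1 + 8·1 + 1·0 = 88
bulk export: 7·3 + 15·0 + 9·0 + 3·0 + 8·2 + 1·2 = 39
SSO login: 7·0 + 15·2 + 9·1 + 3·3 + 8·0 + 1·3 = 51
dark mode: 7·1 + 15·1 + 9·3 + 3·2 + 8·3 + 1·1 = 80
offline sync has the highest Borda score (88).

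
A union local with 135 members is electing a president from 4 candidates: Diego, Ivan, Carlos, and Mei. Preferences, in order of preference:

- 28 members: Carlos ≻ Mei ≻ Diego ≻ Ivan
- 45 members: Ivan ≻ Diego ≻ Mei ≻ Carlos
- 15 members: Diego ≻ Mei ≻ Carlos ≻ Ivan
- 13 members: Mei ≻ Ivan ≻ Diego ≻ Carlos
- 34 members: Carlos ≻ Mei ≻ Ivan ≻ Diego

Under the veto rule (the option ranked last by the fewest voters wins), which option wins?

Mei

Last-place votes: Diego 34, Ivan 43, Carlos 58, Mei 0.
Mei is ranked last by the fewest voters, so Mei wins.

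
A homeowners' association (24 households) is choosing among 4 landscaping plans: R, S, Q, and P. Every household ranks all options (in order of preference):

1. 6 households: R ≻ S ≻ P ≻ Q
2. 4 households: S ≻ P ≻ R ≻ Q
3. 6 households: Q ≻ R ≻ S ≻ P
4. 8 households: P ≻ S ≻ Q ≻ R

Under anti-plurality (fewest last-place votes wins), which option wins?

Last-place votes: R 8, S 0, Q 10, P 6.
S is ranked last by the fewest voters, so S wins.

S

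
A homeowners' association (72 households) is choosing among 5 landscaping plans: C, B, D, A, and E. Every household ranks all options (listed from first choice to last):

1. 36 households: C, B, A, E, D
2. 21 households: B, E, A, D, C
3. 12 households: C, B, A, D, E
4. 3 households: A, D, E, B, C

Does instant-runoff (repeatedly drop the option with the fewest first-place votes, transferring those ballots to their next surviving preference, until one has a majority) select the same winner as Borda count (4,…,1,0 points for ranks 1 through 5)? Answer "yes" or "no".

Instant-runoff — R1 C 48, B 21, D 0, A 3, E 0 (C winner). Winner: C.
Borda — scores: C 192, B 231, D 42, A 150, E 105. Winner: B.
The two methods disagree.

no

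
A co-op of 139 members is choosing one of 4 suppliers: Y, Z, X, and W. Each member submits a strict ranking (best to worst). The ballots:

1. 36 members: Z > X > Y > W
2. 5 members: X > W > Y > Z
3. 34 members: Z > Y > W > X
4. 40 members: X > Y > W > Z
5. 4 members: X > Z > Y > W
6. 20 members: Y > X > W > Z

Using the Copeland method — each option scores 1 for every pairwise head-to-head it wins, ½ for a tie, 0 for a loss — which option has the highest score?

Z

Y: beats W; loses to Z and X → score 1.
Z: beats Y, X, and W → score 3.
X: beats Y and W; loses to Z → score 2.
W: loses to Y, Z, and X → score 0.
Z has the best pairwise record.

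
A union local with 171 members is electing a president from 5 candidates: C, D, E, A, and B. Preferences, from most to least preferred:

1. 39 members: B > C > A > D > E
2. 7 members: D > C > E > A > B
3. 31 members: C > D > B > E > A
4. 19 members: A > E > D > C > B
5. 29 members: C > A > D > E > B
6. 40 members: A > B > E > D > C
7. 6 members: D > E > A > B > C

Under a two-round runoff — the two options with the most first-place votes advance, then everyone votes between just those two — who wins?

C

Round 1 first-place votes: C 60, D 13, E 0, A 59, B 39.
C and A advance.
Runoff: C is preferred to A by 106 voters; A by 65.
C wins the runoff.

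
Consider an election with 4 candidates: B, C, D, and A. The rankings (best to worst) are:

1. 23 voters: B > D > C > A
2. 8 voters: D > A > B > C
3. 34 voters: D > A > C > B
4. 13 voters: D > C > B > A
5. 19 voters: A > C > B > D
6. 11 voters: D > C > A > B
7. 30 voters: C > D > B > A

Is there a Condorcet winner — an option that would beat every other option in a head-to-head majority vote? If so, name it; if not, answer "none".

D vs B: 96–42 for D.
D vs C: 89–49 for D.
D vs A: 119–19 for D.
D beats every other option head-to-head.

D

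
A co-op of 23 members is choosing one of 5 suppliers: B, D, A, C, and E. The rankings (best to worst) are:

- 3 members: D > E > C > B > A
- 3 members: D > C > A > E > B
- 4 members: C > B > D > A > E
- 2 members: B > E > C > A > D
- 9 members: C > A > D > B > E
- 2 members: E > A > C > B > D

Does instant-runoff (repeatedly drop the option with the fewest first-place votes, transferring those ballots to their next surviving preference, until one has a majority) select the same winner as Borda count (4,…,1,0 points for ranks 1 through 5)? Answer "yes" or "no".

Instant-runoff — R1 B 2, D 6, A 0, C 13, E 2 (C winner). Winner: C.
Borda — scores: B 34, D 50, A 45, C 75, E 26. Winner: C.
The two methods agree.

yes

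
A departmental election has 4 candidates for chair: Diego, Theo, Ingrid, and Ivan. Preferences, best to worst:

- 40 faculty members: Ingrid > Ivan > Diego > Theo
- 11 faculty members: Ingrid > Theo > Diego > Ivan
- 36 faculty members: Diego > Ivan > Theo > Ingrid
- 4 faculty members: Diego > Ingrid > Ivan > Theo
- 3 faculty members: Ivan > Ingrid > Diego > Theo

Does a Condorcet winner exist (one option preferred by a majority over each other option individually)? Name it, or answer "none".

Ingrid vs Diego: 54–40 for Ingrid.
Ingrid vs Theo: 58–36 for Ingrid.
Ingrid vs Ivan: 55–39 for Ingrid.
Ingrid beats every other option head-to-head.

Ingrid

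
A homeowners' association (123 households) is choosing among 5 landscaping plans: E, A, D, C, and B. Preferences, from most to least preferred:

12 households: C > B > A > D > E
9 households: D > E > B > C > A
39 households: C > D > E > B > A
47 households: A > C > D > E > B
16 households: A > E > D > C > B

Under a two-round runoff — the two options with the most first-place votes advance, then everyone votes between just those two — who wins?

Round 1 first-place votes: E 0, A 63, D 9, C 51, B 0.
A and C advance.
Runoff: A is preferred to C by 63 voters; C by 60.
A wins the runoff.

A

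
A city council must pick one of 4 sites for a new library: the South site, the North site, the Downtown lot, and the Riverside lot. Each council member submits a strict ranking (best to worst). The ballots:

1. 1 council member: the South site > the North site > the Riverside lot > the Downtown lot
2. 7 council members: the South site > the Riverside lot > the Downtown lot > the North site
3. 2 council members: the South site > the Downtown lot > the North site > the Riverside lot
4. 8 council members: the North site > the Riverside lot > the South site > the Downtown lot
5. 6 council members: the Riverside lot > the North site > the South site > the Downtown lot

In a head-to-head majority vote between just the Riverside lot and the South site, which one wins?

Voters preferring the Riverside lot to the South site: 14; preferring the South site to the Riverside lot: 10.
the Riverside lot wins the head-to-head.

the Riverside lot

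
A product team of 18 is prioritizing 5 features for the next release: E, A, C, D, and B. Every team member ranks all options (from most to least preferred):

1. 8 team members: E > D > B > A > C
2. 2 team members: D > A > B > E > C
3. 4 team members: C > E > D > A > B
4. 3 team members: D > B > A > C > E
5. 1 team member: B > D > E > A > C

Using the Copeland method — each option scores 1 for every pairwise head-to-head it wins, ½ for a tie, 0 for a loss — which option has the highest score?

E: beats A, C, D, and B → score 4.
A: beats C; loses to E, D, and B → score 1.
C: loses to E, A, D, and B → score 0.
D: beats A, C, and B; loses to E → score 3.
B: beats A and C; loses to E and D → score 2.
E has the best pairwise record.

E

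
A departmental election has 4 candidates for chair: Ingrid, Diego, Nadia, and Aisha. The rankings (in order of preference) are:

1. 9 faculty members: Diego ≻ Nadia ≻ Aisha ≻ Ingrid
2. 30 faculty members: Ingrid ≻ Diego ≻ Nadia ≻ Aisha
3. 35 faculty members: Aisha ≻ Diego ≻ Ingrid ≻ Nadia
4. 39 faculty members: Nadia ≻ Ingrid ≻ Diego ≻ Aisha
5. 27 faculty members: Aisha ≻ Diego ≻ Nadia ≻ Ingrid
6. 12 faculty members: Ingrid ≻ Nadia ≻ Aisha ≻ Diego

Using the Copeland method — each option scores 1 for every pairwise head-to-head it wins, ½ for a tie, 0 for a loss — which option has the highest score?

Ingrid

Ingrid: beats Diego, Nadia, and Aisha → score 3.
Diego: beats Nadia and Aisha; loses to Ingrid → score 2.
Nadia: beats Aisha; loses to Ingrid and Diego → score 1.
Aisha: loses to Ingrid, Diego, and Nadia → score 0.
Ingrid has the best pairwise record.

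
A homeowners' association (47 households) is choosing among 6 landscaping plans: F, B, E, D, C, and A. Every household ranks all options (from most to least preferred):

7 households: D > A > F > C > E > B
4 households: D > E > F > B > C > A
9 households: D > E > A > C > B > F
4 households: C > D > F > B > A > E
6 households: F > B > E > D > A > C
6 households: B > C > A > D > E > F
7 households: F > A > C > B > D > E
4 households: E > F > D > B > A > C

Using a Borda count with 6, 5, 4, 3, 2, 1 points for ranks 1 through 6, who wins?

F: 7·4 + 4·4 + 9·1 + 4·4 + 6·6 + 6·1 + 7·6 + 4·5 = 173
B: 7·1 + 4·3 + 9·2 + 4·3 + 6·5 + 6·6 + 7·3 + 4·3 = 148
E: 7·2 + 4·5 + 9·5 + 4·1 + 6·4 + 6·2 + 7·1 + 4·6 = 150
D: 7·6 + 4·6 + 9·6 + 4·5 + 6·3 + 6·3 + 7·2 + 4·4 = 206
C: 7·3 + 4·2 + 9·3 + 4·6 + 6·1 + 6·5 + 7·4 + 4·1 = 148
A: 7·5 + 4·1 + 9·4 + 4·2 + 6·2 + 6·4 + 7·5 + 4·2 = 162
D has the highest Borda score (206).

D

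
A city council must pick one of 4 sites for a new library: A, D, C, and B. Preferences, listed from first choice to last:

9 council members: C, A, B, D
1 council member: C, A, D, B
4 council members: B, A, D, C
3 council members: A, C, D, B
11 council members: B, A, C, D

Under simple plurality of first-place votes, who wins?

B

First-place votes: A 3, D 0, C 10, B 15.
B has the most first-place votes.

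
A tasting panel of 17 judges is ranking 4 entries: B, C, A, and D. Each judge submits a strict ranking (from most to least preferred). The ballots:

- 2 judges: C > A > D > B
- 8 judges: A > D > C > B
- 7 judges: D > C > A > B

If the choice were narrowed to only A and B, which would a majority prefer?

Voters preferring A to B: 17; preferring B to A: 0.
A wins the head-to-head.

A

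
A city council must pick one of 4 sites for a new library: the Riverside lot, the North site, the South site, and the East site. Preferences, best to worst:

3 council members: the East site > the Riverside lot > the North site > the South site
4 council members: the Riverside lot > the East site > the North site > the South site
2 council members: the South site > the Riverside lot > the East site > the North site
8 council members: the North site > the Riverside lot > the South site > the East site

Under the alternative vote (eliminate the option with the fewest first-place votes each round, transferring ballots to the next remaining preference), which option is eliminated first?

the South site

Round 1: the Riverside lot 4, the North site 8, the South site 2, the East site 3. Eliminate the South site.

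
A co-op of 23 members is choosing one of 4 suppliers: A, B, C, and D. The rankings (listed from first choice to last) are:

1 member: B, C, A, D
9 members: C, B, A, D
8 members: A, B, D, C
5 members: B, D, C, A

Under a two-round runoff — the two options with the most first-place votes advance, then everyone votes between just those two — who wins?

Round 1 first-place votes: A 8, B 6, C 9, D 0.
C and A advance.
Runoff: C is preferred to A by 15 voters; A by 8.
C wins the runoff.

C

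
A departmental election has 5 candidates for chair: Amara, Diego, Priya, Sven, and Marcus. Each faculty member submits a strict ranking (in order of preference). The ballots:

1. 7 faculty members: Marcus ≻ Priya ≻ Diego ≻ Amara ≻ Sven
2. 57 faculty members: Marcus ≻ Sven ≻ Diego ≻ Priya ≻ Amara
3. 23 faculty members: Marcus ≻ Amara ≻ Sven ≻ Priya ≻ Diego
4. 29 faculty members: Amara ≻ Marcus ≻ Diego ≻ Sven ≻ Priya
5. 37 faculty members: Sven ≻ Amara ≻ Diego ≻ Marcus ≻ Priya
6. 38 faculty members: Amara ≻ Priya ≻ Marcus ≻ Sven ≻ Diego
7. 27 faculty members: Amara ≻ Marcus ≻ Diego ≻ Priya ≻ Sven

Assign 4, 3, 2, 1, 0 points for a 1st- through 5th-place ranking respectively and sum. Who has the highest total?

Marcus

Amara: 7·1 + 57·0 + 23·3 + 29·4 + 37·3 + 38·4 + 27·4 = 563
Diego: 7·2 + 57·2 + 23·0 + 29·2 + 37·2 + 38·0 + 27·2 = 314
Priya: 7·3 + 57·1 + 23·1 + 29·0 + 37·0 + 38·3 + 27·1 = 242
Sven: 7·0 + 57·3 + 23·2 + 29·1 + 37·4 + 38·1 + 27·0 = 432
Marcus: 7·4 + 57·4 + 23·4 + 29·3 + 37·1 + 38·2 + 27·3 = 629
Marcus has the highest Borda score (629).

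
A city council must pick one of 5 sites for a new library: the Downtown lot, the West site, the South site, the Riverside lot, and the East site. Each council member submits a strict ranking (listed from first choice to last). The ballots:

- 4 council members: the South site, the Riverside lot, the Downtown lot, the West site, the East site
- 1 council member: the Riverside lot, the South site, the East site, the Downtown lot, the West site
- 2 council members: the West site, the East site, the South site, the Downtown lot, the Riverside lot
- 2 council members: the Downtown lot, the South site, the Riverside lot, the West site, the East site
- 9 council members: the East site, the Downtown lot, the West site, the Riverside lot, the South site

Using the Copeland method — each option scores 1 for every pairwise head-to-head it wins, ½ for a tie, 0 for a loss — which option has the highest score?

the East site

the Downtown lot: beats the West site, the South site, and the Riverside lot; loses to the East site → score 3.
the West site: beats the South site and the Riverside lot; loses to the Downtown lot and the East site → score 2.
the South site: loses to the Downtown lot, the West site, the Riverside lot, and the East site → score 0.
the Riverside lot: beats the South site; loses to the Downtown lot, the West site, and the East site → score 1.
the East site: beats the Downtown lot, the West site, the South site, and the Riverside lot → score 4.
the East site has the best pairwise record.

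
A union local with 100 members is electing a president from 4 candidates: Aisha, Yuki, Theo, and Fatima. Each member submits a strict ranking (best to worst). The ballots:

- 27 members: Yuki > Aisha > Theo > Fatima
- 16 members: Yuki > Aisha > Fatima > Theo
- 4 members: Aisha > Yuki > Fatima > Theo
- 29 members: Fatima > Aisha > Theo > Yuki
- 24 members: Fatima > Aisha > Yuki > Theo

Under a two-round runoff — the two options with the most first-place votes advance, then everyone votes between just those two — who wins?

Fatima

Round 1 first-place votes: Aisha 4, Yuki 43, Theo 0, Fatima 53.
Fatima and Yuki advance.
Runoff: Fatima is preferred to Yuki by 53 voters; Yuki by 47.
Fatima wins the runoff.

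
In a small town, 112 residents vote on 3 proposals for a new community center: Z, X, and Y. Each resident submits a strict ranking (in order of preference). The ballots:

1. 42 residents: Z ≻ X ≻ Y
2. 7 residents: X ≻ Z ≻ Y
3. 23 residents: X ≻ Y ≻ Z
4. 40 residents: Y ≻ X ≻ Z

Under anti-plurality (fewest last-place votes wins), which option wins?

X

Last-place votes: Z 63, X 0, Y 49.
X is ranked last by the fewest voters, so X wins.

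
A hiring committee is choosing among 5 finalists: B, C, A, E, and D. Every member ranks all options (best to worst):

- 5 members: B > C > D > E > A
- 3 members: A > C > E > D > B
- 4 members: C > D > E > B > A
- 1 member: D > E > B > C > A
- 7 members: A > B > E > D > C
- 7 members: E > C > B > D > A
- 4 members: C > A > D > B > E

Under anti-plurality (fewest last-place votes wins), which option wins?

D

Last-place votes: B 3, C 7, A 17, E 4, D 0.
D is ranked last by the fewest voters, so D wins.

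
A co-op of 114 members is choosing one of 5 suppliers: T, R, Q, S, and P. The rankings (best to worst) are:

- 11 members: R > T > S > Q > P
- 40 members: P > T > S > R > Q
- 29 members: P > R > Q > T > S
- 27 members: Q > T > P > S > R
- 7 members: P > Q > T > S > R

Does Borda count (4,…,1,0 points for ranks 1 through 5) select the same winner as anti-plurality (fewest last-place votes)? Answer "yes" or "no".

no

Borda — scores: T 277, R 171, Q 198, S 136, P 358. Winner: P.
Anti-plurality — last-place votes: T 0, R 34, Q 40, S 29, P 11. Winner: T.
The two methods disagree.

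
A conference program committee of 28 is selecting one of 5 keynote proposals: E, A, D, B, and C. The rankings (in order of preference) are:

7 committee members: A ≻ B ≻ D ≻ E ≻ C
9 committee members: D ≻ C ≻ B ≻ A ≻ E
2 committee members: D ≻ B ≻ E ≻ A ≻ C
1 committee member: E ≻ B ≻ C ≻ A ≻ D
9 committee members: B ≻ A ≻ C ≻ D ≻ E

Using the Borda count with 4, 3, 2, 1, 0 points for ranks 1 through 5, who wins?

E: 7·1 + 9·0 + 2·2 + 1·4 + 9·0 = 15
A: 7·4 + 9·1 + 2·1 + 1·1 + 9·3 = 67
D: 7·2 + 9·4 + 2·4 + 1·0 + 9·1 = 67
B: 7·3 + 9·2 + 2·3 + 1·3 + 9·4 = 84
C: 7·0 + 9·3 + 2·0 + 1·2 + 9·2 = 47
B has the highest Borda score (84).

B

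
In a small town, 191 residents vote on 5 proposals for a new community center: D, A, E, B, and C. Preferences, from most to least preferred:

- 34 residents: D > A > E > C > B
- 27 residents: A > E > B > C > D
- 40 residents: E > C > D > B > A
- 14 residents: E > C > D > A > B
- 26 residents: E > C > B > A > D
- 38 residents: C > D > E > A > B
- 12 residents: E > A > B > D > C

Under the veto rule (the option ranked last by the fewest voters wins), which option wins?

Last-place votes: D 53, A 40, E 0, B 86, C 12.
E is ranked last by the fewest voters, so E wins.

E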